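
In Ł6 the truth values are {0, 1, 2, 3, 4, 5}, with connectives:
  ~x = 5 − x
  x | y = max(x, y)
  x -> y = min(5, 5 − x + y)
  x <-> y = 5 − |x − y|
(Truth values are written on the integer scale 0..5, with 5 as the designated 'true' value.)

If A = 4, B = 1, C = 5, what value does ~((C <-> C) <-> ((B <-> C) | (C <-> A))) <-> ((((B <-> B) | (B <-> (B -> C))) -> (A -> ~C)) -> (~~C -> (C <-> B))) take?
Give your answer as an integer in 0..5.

C <-> C = 5 <-> 5 = 5
B <-> C = 1 <-> 5 = 1
C <-> A = 5 <-> 4 = 4
(B <-> C) | (C <-> A) = 1 | 4 = 4
(C <-> C) <-> ((B <-> C) | (C <-> A)) = 5 <-> 4 = 4
~((C <-> C) <-> ((B <-> C) | (C <-> A))) = ~4 = 1
B <-> B = 1 <-> 1 = 5
B -> C = 1 -> 5 = 5
B <-> (B -> C) = 1 <-> 5 = 1
(B <-> B) | (B <-> (B -> C)) = 5 | 1 = 5
~C = ~5 = 0
A -> ~C = 4 -> 0 = 1
((B <-> B) | (B <-> (B -> C))) -> (A -> ~C) = 5 -> 1 = 1
~C = ~5 = 0
~~C = ~0 = 5
C <-> B = 5 <-> 1 = 1
~~C -> (C <-> B) = 5 -> 1 = 1
(((B <-> B) | (B <-> (B -> C))) -> (A -> ~C)) -> (~~C -> (C <-> B)) = 1 -> 1 = 5
~((C <-> C) <-> ((B <-> C) | (C <-> A))) <-> ((((B <-> B) | (B <-> (B -> C))) -> (A -> ~C)) -> (~~C -> (C <-> B))) = 1 <-> 5 = 1

1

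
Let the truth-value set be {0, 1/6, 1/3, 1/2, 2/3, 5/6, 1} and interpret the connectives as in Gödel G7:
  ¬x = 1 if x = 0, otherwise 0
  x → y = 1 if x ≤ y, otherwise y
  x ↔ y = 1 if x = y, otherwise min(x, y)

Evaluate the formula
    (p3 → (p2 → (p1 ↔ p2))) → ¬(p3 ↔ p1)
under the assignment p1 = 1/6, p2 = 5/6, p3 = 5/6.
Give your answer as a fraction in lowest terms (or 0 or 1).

0

p1 ↔ p2 = 1/6 ↔ 5/6 = 1/6
p2 → (p1 ↔ p2) = 5/6 → 1/6 = 1/6
p3 → (p2 → (p1 ↔ p2)) = 5/6 → 1/6 = 1/6
p3 ↔ p1 = 5/6 ↔ 1/6 = 1/6
¬(p3 ↔ p1) = ¬1/6 = 0
(p3 → (p2 → (p1 ↔ p2))) → ¬(p3 ↔ p1) = 1/6 → 0 = 0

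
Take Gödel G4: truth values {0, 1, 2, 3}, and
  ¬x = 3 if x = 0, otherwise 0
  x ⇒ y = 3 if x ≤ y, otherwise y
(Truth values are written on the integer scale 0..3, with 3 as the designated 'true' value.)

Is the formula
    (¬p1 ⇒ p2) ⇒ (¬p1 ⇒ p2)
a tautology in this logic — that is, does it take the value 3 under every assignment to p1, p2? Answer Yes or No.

p1 = 0, p2 = 0 ↦ 3
p1 = 0, p2 = 1 ↦ 3
p1 = 0, p2 = 2 ↦ 3
p1 = 0, p2 = 3 ↦ 3
p1 = 1, p2 = 0 ↦ 3
p1 = 1, p2 = 1 ↦ 3
p1 = 1, p2 = 2 ↦ 3
p1 = 1, p2 = 3 ↦ 3
p1 = 2, p2 = 0 ↦ 3
p1 = 2, p2 = 1 ↦ 3
p1 = 2, p2 = 2 ↦ 3
p1 = 2, p2 = 3 ↦ 3
p1 = 3, p2 = 0 ↦ 3
p1 = 3, p2 = 1 ↦ 3
p1 = 3, p2 = 2 ↦ 3
p1 = 3, p2 = 3 ↦ 3
Every assignment gives a value ≥ 3.

Yes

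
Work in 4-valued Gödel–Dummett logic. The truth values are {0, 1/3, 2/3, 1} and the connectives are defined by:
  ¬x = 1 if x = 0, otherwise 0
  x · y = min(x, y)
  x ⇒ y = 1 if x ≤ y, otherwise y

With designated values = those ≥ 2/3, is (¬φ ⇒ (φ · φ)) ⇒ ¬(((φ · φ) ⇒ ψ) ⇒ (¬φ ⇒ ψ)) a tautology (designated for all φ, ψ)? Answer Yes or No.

No

Counterexample: take φ = 1/3, ψ = 0.
¬φ = ¬1/3 = 0
φ · φ = 1/3 · 1/3 = 1/3
¬φ ⇒ (φ · φ) = 0 ⇒ 1/3 = 1
(φ · φ) ⇒ ψ = 1/3 ⇒ 0 = 0
¬φ ⇒ ψ = 0 ⇒ 0 = 1
((φ · φ) ⇒ ψ) ⇒ (¬φ ⇒ ψ) = 0 ⇒ 1 = 1
¬(((φ · φ) ⇒ ψ) ⇒ (¬φ ⇒ ψ)) = ¬1 = 0
(¬φ ⇒ (φ · φ)) ⇒ ¬(((φ · φ) ⇒ ψ) ⇒ (¬φ ⇒ ψ)) = 1 ⇒ 0 = 0
This gives 0, which is below 2/3.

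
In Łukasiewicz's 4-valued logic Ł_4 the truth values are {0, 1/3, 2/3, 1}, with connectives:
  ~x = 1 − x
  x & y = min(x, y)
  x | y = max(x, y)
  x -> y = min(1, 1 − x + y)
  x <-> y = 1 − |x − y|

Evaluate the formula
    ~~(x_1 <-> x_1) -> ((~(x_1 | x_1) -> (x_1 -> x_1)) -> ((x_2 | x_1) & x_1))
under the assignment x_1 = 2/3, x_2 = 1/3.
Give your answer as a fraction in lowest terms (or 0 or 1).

2/3

x_1 <-> x_1 = 2/3 <-> 2/3 = 1
~(x_1 <-> x_1) = ~1 = 0
~~(x_1 <-> x_1) = ~0 = 1
x_1 | x_1 = 2/3 | 2/3 = 2/3
~(x_1 | x_1) = ~2/3 = 1/3
x_1 -> x_1 = 2/3 -> 2/3 = 1
~(x_1 | x_1) -> (x_1 -> x_1) = 1/3 -> 1 = 1
x_2 | x_1 = 1/3 | 2/3 = 2/3
(x_2 | x_1) & x_1 = 2/3 & 2/3 = 2/3
(~(x_1 | x_1) -> (x_1 -> x_1)) -> ((x_2 | x_1) & x_1) = 1 -> 2/3 = 2/3
~~(x_1 <-> x_1) -> ((~(x_1 | x_1) -> (x_1 -> x_1)) -> ((x_2 | x_1) & x_1)) = 1 -> 2/3 = 2/3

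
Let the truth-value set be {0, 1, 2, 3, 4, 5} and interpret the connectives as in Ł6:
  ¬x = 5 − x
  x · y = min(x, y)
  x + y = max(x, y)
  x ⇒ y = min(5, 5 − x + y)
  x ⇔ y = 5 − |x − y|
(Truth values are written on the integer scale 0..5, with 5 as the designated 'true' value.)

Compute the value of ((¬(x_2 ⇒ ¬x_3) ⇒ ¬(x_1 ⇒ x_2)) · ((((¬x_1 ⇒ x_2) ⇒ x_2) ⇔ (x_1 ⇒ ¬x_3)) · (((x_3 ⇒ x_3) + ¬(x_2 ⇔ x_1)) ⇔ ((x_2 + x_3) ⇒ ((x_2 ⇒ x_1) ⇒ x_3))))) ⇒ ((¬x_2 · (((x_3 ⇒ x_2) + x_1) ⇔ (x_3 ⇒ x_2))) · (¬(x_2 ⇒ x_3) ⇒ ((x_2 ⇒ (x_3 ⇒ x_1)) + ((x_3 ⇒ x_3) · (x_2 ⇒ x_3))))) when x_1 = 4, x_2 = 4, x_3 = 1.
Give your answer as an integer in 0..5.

¬x_3 = ¬1 = 4
x_2 ⇒ ¬x_3 = 4 ⇒ 4 = 5
¬(x_2 ⇒ ¬x_3) = ¬5 = 0
x_1 ⇒ x_2 = 4 ⇒ 4 = 5
¬(x_1 ⇒ x_2) = ¬5 = 0
¬(x_2 ⇒ ¬x_3) ⇒ ¬(x_1 ⇒ x_2) = 0 ⇒ 0 = 5
¬x_1 = ¬4 = 1
¬x_1 ⇒ x_2 = 1 ⇒ 4 = 5
(¬x_1 ⇒ x_2) ⇒ x_2 = 5 ⇒ 4 = 4
¬x_3 = ¬1 = 4
x_1 ⇒ ¬x_3 = 4 ⇒ 4 = 5
((¬x_1 ⇒ x_2) ⇒ x_2) ⇔ (x_1 ⇒ ¬x_3) = 4 ⇔ 5 = 4
x_3 ⇒ x_3 = 1 ⇒ 1 = 5
x_2 ⇔ x_1 = 4 ⇔ 4 = 5
¬(x_2 ⇔ x_1) = ¬5 = 0
(x_3 ⇒ x_3) + ¬(x_2 ⇔ x_1) = 5 + 0 = 5
x_2 + x_3 = 4 + 1 = 4
x_2 ⇒ x_1 = 4 ⇒ 4 = 5
(x_2 ⇒ x_1) ⇒ x_3 = 5 ⇒ 1 = 1
(x_2 + x_3) ⇒ ((x_2 ⇒ x_1) ⇒ x_3) = 4 ⇒ 1 = 2
((x_3 ⇒ x_3) + ¬(x_2 ⇔ x_1)) ⇔ ((x_2 + x_3) ⇒ ((x_2 ⇒ x_1) ⇒ x_3)) = 5 ⇔ 2 = 2
(((¬x_1 ⇒ x_2) ⇒ x_2) ⇔ (x_1 ⇒ ¬x_3)) · (((x_3 ⇒ x_3) + ¬(x_2 ⇔ x_1)) ⇔ ((x_2 + x_3) ⇒ ((x_2 ⇒ x_1) ⇒ x_3))) = 4 · 2 = 2
(¬(x_2 ⇒ ¬x_3) ⇒ ¬(x_1 ⇒ x_2)) · ((((¬x_1 ⇒ x_2) ⇒ x_2) ⇔ (x_1 ⇒ ¬x_3)) · (((x_3 ⇒ x_3) + ¬(x_2 ⇔ x_1)) ⇔ ((x_2 + x_3) ⇒ ((x_2 ⇒ x_1) ⇒ x_3)))) = 5 · 2 = 2
¬x_2 = ¬4 = 1
x_3 ⇒ x_2 = 1 ⇒ 4 = 5
(x_3 ⇒ x_2) + x_1 = 5 + 4 = 5
x_3 ⇒ x_2 = 1 ⇒ 4 = 5
((x_3 ⇒ x_2) + x_1) ⇔ (x_3 ⇒ x_2) = 5 ⇔ 5 = 5
¬x_2 · (((x_3 ⇒ x_2) + x_1) ⇔ (x_3 ⇒ x_2)) = 1 · 5 = 1
x_2 ⇒ x_3 = 4 ⇒ 1 = 2
¬(x_2 ⇒ x_3) = ¬2 = 3
x_3 ⇒ x_1 = 1 ⇒ 4 = 5
x_2 ⇒ (x_3 ⇒ x_1) = 4 ⇒ 5 = 5
x_3 ⇒ x_3 = 1 ⇒ 1 = 5
x_2 ⇒ x_3 = 4 ⇒ 1 = 2
(x_3 ⇒ x_3) · (x_2 ⇒ x_3) = 5 · 2 = 2
(x_2 ⇒ (x_3 ⇒ x_1)) + ((x_3 ⇒ x_3) · (x_2 ⇒ x_3)) = 5 + 2 = 5
¬(x_2 ⇒ x_3) ⇒ ((x_2 ⇒ (x_3 ⇒ x_1)) + ((x_3 ⇒ x_3) · (x_2 ⇒ x_3))) = 3 ⇒ 5 = 5
(¬x_2 · (((x_3 ⇒ x_2) + x_1) ⇔ (x_3 ⇒ x_2))) · (¬(x_2 ⇒ x_3) ⇒ ((x_2 ⇒ (x_3 ⇒ x_1)) + ((x_3 ⇒ x_3) · (x_2 ⇒ x_3)))) = 1 · 5 = 1
((¬(x_2 ⇒ ¬x_3) ⇒ ¬(x_1 ⇒ x_2)) · ((((¬x_1 ⇒ x_2) ⇒ x_2) ⇔ (x_1 ⇒ ¬x_3)) · (((x_3 ⇒ x_3) + ¬(x_2 ⇔ x_1)) ⇔ ((x_2 + x_3) ⇒ ((x_2 ⇒ x_1) ⇒ x_3))))) ⇒ ((¬x_2 · (((x_3 ⇒ x_2) + x_1) ⇔ (x_3 ⇒ x_2))) · (¬(x_2 ⇒ x_3) ⇒ ((x_2 ⇒ (x_3 ⇒ x_1)) + ((x_3 ⇒ x_3) · (x_2 ⇒ x_3))))) = 2 ⇒ 1 = 4

4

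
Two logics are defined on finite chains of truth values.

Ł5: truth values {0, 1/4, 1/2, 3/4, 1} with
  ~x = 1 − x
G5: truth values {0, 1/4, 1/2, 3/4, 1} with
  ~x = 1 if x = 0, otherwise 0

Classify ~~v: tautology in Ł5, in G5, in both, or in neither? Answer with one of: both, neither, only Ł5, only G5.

In Ł5: at v = 0 the value is 0 — not a tautology.
In G5: at v = 0 the value is 0 — not a tautology.

neither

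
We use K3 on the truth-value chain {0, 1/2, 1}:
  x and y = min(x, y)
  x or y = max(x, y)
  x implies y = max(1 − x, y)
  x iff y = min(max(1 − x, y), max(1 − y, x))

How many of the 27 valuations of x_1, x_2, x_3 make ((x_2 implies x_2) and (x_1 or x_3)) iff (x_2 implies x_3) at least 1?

9

value 1: 9 assignments (counts)
value 1/2: 16 assignments
value 0: 2 assignments
So 9 of the 27 assignments meet the threshold.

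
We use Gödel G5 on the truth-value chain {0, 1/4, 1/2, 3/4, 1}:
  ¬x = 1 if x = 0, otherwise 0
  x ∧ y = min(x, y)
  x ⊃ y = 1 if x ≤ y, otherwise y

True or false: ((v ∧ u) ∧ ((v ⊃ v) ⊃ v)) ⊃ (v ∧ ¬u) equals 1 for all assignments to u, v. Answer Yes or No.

No

Counterexample: take u = 1/4, v = 1/4.
v ∧ u = 1/4 ∧ 1/4 = 1/4
v ⊃ v = 1/4 ⊃ 1/4 = 1
(v ⊃ v) ⊃ v = 1 ⊃ 1/4 = 1/4
(v ∧ u) ∧ ((v ⊃ v) ⊃ v) = 1/4 ∧ 1/4 = 1/4
¬u = ¬1/4 = 0
v ∧ ¬u = 1/4 ∧ 0 = 0
((v ∧ u) ∧ ((v ⊃ v) ⊃ v)) ⊃ (v ∧ ¬u) = 1/4 ⊃ 0 = 0
This gives 0 ≠ 1.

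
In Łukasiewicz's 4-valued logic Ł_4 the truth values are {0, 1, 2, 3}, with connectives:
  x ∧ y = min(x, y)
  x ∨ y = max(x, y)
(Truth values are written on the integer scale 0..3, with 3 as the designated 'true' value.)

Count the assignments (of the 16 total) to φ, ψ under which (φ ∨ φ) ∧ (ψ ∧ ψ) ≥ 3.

φ = 0, ψ = 0 ↦ 0  <
φ = 0, ψ = 1 ↦ 0  <
φ = 0, ψ = 2 ↦ 0  <
φ = 0, ψ = 3 ↦ 0  <
φ = 1, ψ = 0 ↦ 0  <
φ = 1, ψ = 1 ↦ 1  <
φ = 1, ψ = 2 ↦ 1  <
φ = 1, ψ = 3 ↦ 1  <
φ = 2, ψ = 0 ↦ 0  <
φ = 2, ψ = 1 ↦ 1  <
φ = 2, ψ = 2 ↦ 2  <
φ = 2, ψ = 3 ↦ 2  <
φ = 3, ψ = 0 ↦ 0  <
φ = 3, ψ = 1 ↦ 1  <
φ = 3, ψ = 2 ↦ 2  <
φ = 3, ψ = 3 ↦ 3  ≥
So 1 of the 16 assignments meets the threshold.

1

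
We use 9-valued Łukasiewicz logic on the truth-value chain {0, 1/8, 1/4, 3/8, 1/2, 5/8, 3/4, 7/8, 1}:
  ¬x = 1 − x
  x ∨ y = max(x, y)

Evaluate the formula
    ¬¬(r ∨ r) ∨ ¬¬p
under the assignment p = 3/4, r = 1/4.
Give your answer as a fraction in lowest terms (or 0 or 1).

3/4

r ∨ r = 1/4 ∨ 1/4 = 1/4
¬(r ∨ r) = ¬1/4 = 3/4
¬¬(r ∨ r) = ¬3/4 = 1/4
¬p = ¬3/4 = 1/4
¬¬p = ¬1/4 = 3/4
¬¬(r ∨ r) ∨ ¬¬p = 1/4 ∨ 3/4 = 3/4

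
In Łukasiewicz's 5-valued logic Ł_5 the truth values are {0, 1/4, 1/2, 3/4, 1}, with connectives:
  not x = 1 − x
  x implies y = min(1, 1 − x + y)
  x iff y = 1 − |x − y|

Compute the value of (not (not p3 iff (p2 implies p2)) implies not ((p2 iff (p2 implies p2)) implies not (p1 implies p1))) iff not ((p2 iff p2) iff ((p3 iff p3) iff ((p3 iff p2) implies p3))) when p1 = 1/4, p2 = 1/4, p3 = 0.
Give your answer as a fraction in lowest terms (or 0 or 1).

not p3 = not 0 = 1
p2 implies p2 = 1/4 implies 1/4 = 1
not p3 iff (p2 implies p2) = 1 iff 1 = 1
not (not p3 iff (p2 implies p2)) = not 1 = 0
p2 implies p2 = 1/4 implies 1/4 = 1
p2 iff (p2 implies p2) = 1/4 iff 1 = 1/4
p1 implies p1 = 1/4 implies 1/4 = 1
not (p1 implies p1) = not 1 = 0
(p2 iff (p2 implies p2)) implies not (p1 implies p1) = 1/4 implies 0 = 3/4
not ((p2 iff (p2 implies p2)) implies not (p1 implies p1)) = not 3/4 = 1/4
not (not p3 iff (p2 implies p2)) implies not ((p2 iff (p2 implies p2)) implies not (p1 implies p1)) = 0 implies 1/4 = 1
p2 iff p2 = 1/4 iff 1/4 = 1
p3 iff p3 = 0 iff 0 = 1
p3 iff p2 = 0 iff 1/4 = 3/4
(p3 iff p2) implies p3 = 3/4 implies 0 = 1/4
(p3 iff p3) iff ((p3 iff p2) implies p3) = 1 iff 1/4 = 1/4
(p2 iff p2) iff ((p3 iff p3) iff ((p3 iff p2) implies p3)) = 1 iff 1/4 = 1/4
not ((p2 iff p2) iff ((p3 iff p3) iff ((p3 iff p2) implies p3))) = not 1/4 = 3/4
(not (not p3 iff (p2 implies p2)) implies not ((p2 iff (p2 implies p2)) implies not (p1 implies p1))) iff not ((p2 iff p2) iff ((p3 iff p3) iff ((p3 iff p2) implies p3))) = 1 iff 3/4 = 3/4

3/4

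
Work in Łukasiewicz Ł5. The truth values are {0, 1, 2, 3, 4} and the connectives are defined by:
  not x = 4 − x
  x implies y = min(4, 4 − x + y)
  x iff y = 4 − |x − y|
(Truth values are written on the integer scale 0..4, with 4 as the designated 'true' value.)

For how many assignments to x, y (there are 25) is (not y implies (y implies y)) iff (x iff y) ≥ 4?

value 4: 5 assignments (counts)
value 3: 8 assignments
value 2: 6 assignments
value 1: 4 assignments
value 0: 2 assignments
So 5 of the 25 assignments meet the threshold.

5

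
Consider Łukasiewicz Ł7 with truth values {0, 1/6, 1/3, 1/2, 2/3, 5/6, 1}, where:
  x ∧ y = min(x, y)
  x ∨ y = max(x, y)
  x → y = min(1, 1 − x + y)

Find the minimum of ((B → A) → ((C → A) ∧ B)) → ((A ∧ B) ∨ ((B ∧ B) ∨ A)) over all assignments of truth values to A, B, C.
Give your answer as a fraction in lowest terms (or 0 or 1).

1/2

Take A = 0, B = 1/2, C = 0:
B → A = 1/2 → 0 = 1/2
C → A = 0 → 0 = 1
(C → A) ∧ B = 1 ∧ 1/2 = 1/2
(B → A) → ((C → A) ∧ B) = 1/2 → 1/2 = 1
A ∧ B = 0 ∧ 1/2 = 0
B ∧ B = 1/2 ∧ 1/2 = 1/2
(B ∧ B) ∨ A = 1/2 ∨ 0 = 1/2
(A ∧ B) ∨ ((B ∧ B) ∨ A) = 0 ∨ 1/2 = 1/2
((B → A) → ((C → A) ∧ B)) → ((A ∧ B) ∨ ((B ∧ B) ∨ A)) = 1 → 1/2 = 1/2
No assignment yields a value below 1/2, so this is the minimum.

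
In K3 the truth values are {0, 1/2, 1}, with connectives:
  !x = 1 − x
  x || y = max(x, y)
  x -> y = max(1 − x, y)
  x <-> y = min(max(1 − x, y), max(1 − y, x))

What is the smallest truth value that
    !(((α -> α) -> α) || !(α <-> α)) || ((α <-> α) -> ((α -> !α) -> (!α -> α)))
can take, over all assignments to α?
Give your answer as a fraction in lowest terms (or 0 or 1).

Take α = 1/2:
α -> α = 1/2 -> 1/2 = 1/2
(α -> α) -> α = 1/2 -> 1/2 = 1/2
α <-> α = 1/2 <-> 1/2 = 1/2
!(α <-> α) = !1/2 = 1/2
((α -> α) -> α) || !(α <-> α) = 1/2 || 1/2 = 1/2
!(((α -> α) -> α) || !(α <-> α)) = !1/2 = 1/2
α <-> α = 1/2 <-> 1/2 = 1/2
!α = !1/2 = 1/2
α -> !α = 1/2 -> 1/2 = 1/2
!α = !1/2 = 1/2
!α -> α = 1/2 -> 1/2 = 1/2
(α -> !α) -> (!α -> α) = 1/2 -> 1/2 = 1/2
(α <-> α) -> ((α -> !α) -> (!α -> α)) = 1/2 -> 1/2 = 1/2
!(((α -> α) -> α) || !(α <-> α)) || ((α <-> α) -> ((α -> !α) -> (!α -> α))) = 1/2 || 1/2 = 1/2
No assignment yields a value below 1/2, so this is the minimum.

1/2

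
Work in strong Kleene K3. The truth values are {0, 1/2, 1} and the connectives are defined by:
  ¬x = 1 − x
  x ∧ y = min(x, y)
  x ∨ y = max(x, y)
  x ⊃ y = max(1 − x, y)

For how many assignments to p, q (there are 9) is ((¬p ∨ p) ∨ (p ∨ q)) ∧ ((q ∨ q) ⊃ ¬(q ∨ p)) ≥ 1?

2

p = 0, q = 0 ↦ 1  ≥
p = 0, q = 1/2 ↦ 1/2  <
p = 0, q = 1 ↦ 0  <
p = 1/2, q = 0 ↦ 1/2  <
p = 1/2, q = 1/2 ↦ 1/2  <
p = 1/2, q = 1 ↦ 0  <
p = 1, q = 0 ↦ 1  ≥
p = 1, q = 1/2 ↦ 1/2  <
p = 1, q = 1 ↦ 0  <
So 2 of the 9 assignments meet the threshold.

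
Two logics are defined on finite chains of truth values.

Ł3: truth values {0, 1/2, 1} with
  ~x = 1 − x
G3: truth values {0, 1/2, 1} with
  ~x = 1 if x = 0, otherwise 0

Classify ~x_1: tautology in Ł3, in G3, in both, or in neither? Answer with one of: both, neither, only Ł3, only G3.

neither

In Ł3: at x_1 = 1/2 the value is 1/2 — not a tautology.
In G3: at x_1 = 1/2 the value is 0 — not a tautology.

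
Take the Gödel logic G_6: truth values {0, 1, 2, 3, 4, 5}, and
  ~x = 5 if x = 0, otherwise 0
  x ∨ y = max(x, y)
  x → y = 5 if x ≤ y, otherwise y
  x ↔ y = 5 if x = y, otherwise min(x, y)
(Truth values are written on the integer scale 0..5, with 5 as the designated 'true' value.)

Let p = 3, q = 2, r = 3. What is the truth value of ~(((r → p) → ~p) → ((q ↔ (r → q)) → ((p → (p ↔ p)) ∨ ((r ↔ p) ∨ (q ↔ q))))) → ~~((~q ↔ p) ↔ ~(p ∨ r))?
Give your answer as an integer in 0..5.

r → p = 3 → 3 = 5
~p = ~3 = 0
(r → p) → ~p = 5 → 0 = 0
r → q = 3 → 2 = 2
q ↔ (r → q) = 2 ↔ 2 = 5
p ↔ p = 3 ↔ 3 = 5
p → (p ↔ p) = 3 → 5 = 5
r ↔ p = 3 ↔ 3 = 5
q ↔ q = 2 ↔ 2 = 5
(r ↔ p) ∨ (q ↔ q) = 5 ∨ 5 = 5
(p → (p ↔ p)) ∨ ((r ↔ p) ∨ (q ↔ q)) = 5 ∨ 5 = 5
(q ↔ (r → q)) → ((p → (p ↔ p)) ∨ ((r ↔ p) ∨ (q ↔ q))) = 5 → 5 = 5
((r → p) → ~p) → ((q ↔ (r → q)) → ((p → (p ↔ p)) ∨ ((r ↔ p) ∨ (q ↔ q)))) = 0 → 5 = 5
~(((r → p) → ~p) → ((q ↔ (r → q)) → ((p → (p ↔ p)) ∨ ((r ↔ p) ∨ (q ↔ q))))) = ~5 = 0
~q = ~2 = 0
~q ↔ p = 0 ↔ 3 = 0
p ∨ r = 3 ∨ 3 = 3
~(p ∨ r) = ~3 = 0
(~q ↔ p) ↔ ~(p ∨ r) = 0 ↔ 0 = 5
~((~q ↔ p) ↔ ~(p ∨ r)) = ~5 = 0
~~((~q ↔ p) ↔ ~(p ∨ r)) = ~0 = 5
~(((r → p) → ~p) → ((q ↔ (r → q)) → ((p → (p ↔ p)) ∨ ((r ↔ p) ∨ (q ↔ q))))) → ~~((~q ↔ p) ↔ ~(p ∨ r)) = 0 → 5 = 5

5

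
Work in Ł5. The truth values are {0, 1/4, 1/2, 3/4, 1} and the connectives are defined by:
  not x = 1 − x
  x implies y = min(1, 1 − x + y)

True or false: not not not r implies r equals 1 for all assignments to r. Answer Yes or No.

Counterexample: take r = 0.
not r = not 0 = 1
not not r = not 1 = 0
not not not r = not 0 = 1
not not not r implies r = 1 implies 0 = 0
This gives 0 ≠ 1.

No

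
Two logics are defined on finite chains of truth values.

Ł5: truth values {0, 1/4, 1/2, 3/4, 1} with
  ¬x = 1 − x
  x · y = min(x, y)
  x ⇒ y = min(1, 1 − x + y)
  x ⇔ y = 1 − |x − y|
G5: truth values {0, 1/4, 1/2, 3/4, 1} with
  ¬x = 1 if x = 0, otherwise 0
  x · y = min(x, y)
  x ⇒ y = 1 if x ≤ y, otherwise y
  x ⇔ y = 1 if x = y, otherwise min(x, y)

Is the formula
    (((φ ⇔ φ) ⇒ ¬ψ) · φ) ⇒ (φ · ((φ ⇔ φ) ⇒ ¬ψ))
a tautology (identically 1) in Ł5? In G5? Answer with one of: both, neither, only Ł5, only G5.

both

In Ł5: every assignment gives 1 — tautology.
In G5: every assignment gives 1 — tautology.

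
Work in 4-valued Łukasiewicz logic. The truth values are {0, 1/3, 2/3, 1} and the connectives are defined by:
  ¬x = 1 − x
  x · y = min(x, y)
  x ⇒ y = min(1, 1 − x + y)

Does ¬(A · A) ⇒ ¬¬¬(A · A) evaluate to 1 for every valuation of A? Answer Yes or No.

A = 0 ↦ 1
A = 1/3 ↦ 1
A = 2/3 ↦ 1
A = 1 ↦ 1
Every assignment gives a value ≥ 1.

Yes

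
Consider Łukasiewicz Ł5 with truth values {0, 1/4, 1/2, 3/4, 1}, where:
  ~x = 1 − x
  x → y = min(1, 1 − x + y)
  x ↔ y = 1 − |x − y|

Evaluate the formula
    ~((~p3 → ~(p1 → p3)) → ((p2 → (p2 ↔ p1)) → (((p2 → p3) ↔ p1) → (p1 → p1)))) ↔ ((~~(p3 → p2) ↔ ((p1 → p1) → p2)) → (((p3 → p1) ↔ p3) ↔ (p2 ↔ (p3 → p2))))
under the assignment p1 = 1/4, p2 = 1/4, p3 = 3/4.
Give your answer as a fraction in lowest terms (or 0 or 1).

~p3 = ~3/4 = 1/4
p1 → p3 = 1/4 → 3/4 = 1
~(p1 → p3) = ~1 = 0
~p3 → ~(p1 → p3) = 1/4 → 0 = 3/4
p2 ↔ p1 = 1/4 ↔ 1/4 = 1
p2 → (p2 ↔ p1) = 1/4 → 1 = 1
p2 → p3 = 1/4 → 3/4 = 1
(p2 → p3) ↔ p1 = 1 ↔ 1/4 = 1/4
p1 → p1 = 1/4 → 1/4 = 1
((p2 → p3) ↔ p1) → (p1 → p1) = 1/4 → 1 = 1
(p2 → (p2 ↔ p1)) → (((p2 → p3) ↔ p1) → (p1 → p1)) = 1 → 1 = 1
(~p3 → ~(p1 → p3)) → ((p2 → (p2 ↔ p1)) → (((p2 → p3) ↔ p1) → (p1 → p1))) = 3/4 → 1 = 1
~((~p3 → ~(p1 → p3)) → ((p2 → (p2 ↔ p1)) → (((p2 → p3) ↔ p1) → (p1 → p1)))) = ~1 = 0
p3 → p2 = 3/4 → 1/4 = 1/2
~(p3 → p2) = ~1/2 = 1/2
~~(p3 → p2) = ~1/2 = 1/2
p1 → p1 = 1/4 → 1/4 = 1
(p1 → p1) → p2 = 1 → 1/4 = 1/4
~~(p3 → p2) ↔ ((p1 → p1) → p2) = 1/2 ↔ 1/4 = 3/4
p3 → p1 = 3/4 → 1/4 = 1/2
(p3 → p1) ↔ p3 = 1/2 ↔ 3/4 = 3/4
p3 → p2 = 3/4 → 1/4 = 1/2
p2 ↔ (p3 → p2) = 1/4 ↔ 1/2 = 3/4
((p3 → p1) ↔ p3) ↔ (p2 ↔ (p3 → p2)) = 3/4 ↔ 3/4 = 1
(~~(p3 → p2) ↔ ((p1 → p1) → p2)) → (((p3 → p1) ↔ p3) ↔ (p2 ↔ (p3 → p2))) = 3/4 → 1 = 1
~((~p3 → ~(p1 → p3)) → ((p2 → (p2 ↔ p1)) → (((p2 → p3) ↔ p1) → (p1 → p1)))) ↔ ((~~(p3 → p2) ↔ ((p1 → p1) → p2)) → (((p3 → p1) ↔ p3) ↔ (p2 ↔ (p3 → p2)))) = 0 ↔ 1 = 0

0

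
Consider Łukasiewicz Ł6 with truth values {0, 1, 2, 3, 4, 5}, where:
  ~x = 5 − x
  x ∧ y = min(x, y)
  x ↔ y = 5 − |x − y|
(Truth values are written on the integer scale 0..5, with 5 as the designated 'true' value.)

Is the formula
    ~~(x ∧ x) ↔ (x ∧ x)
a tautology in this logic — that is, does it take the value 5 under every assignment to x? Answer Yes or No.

Yes

x = 0 ↦ 5
x = 1 ↦ 5
x = 2 ↦ 5
x = 3 ↦ 5
x = 4 ↦ 5
x = 5 ↦ 5
Every assignment gives a value ≥ 5.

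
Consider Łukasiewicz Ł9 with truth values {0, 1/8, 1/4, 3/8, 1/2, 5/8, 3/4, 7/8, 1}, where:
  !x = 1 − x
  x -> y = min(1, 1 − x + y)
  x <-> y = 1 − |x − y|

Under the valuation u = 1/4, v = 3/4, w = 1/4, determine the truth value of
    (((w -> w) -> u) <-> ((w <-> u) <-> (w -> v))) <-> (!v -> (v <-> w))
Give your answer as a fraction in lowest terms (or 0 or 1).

w -> w = 1/4 -> 1/4 = 1
(w -> w) -> u = 1 -> 1/4 = 1/4
w <-> u = 1/4 <-> 1/4 = 1
w -> v = 1/4 -> 3/4 = 1
(w <-> u) <-> (w -> v) = 1 <-> 1 = 1
((w -> w) -> u) <-> ((w <-> u) <-> (w -> v)) = 1/4 <-> 1 = 1/4
!v = !3/4 = 1/4
v <-> w = 3/4 <-> 1/4 = 1/2
!v -> (v <-> w) = 1/4 -> 1/2 = 1
(((w -> w) -> u) <-> ((w <-> u) <-> (w -> v))) <-> (!v -> (v <-> w)) = 1/4 <-> 1 = 1/4

1/4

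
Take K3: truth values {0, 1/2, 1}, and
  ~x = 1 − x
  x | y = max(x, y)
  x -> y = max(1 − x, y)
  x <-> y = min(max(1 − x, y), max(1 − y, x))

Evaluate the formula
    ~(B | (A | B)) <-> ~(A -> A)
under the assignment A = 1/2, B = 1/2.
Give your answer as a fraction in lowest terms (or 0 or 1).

1/2

A | B = 1/2 | 1/2 = 1/2
B | (A | B) = 1/2 | 1/2 = 1/2
~(B | (A | B)) = ~1/2 = 1/2
A -> A = 1/2 -> 1/2 = 1/2
~(A -> A) = ~1/2 = 1/2
~(B | (A | B)) <-> ~(A -> A) = 1/2 <-> 1/2 = 1/2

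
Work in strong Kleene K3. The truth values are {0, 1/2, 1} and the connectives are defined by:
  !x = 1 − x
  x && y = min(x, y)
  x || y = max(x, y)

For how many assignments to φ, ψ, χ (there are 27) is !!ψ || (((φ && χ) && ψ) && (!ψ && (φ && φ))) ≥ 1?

value 1: 9 assignments (counts)
value 1/2: 9 assignments
value 0: 9 assignments
So 9 of the 27 assignments meet the threshold.

9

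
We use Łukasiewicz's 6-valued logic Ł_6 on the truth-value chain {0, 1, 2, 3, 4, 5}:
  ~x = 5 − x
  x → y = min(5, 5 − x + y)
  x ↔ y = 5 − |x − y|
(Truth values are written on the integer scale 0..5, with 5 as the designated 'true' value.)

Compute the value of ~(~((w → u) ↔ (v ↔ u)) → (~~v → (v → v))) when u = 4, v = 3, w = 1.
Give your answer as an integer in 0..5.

w → u = 1 → 4 = 5
v ↔ u = 3 ↔ 4 = 4
(w → u) ↔ (v ↔ u) = 5 ↔ 4 = 4
~((w → u) ↔ (v ↔ u)) = ~4 = 1
~v = ~3 = 2
~~v = ~2 = 3
v → v = 3 → 3 = 5
~~v → (v → v) = 3 → 5 = 5
~((w → u) ↔ (v ↔ u)) → (~~v → (v → v)) = 1 → 5 = 5
~(~((w → u) ↔ (v ↔ u)) → (~~v → (v → v))) = ~5 = 0

0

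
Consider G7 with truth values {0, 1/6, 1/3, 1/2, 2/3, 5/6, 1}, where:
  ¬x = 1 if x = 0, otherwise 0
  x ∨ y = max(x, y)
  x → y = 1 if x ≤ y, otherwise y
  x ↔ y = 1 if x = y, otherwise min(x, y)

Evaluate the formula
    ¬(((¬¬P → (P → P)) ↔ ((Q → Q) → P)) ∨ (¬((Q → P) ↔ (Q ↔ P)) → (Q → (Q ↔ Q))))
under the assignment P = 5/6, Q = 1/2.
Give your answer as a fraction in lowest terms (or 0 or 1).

0

¬P = ¬5/6 = 0
¬¬P = ¬0 = 1
P → P = 5/6 → 5/6 = 1
¬¬P → (P → P) = 1 → 1 = 1
Q → Q = 1/2 → 1/2 = 1
(Q → Q) → P = 1 → 5/6 = 5/6
(¬¬P → (P → P)) ↔ ((Q → Q) → P) = 1 ↔ 5/6 = 5/6
Q → P = 1/2 → 5/6 = 1
Q ↔ P = 1/2 ↔ 5/6 = 1/2
(Q → P) ↔ (Q ↔ P) = 1 ↔ 1/2 = 1/2
¬((Q → P) ↔ (Q ↔ P)) = ¬1/2 = 0
Q ↔ Q = 1/2 ↔ 1/2 = 1
Q → (Q ↔ Q) = 1/2 → 1 = 1
¬((Q → P) ↔ (Q ↔ P)) → (Q → (Q ↔ Q)) = 0 → 1 = 1
((¬¬P → (P → P)) ↔ ((Q → Q) → P)) ∨ (¬((Q → P) ↔ (Q ↔ P)) → (Q → (Q ↔ Q))) = 5/6 ∨ 1 = 1
¬(((¬¬P → (P → P)) ↔ ((Q → Q) → P)) ∨ (¬((Q → P) ↔ (Q ↔ P)) → (Q → (Q ↔ Q)))) = ¬1 = 0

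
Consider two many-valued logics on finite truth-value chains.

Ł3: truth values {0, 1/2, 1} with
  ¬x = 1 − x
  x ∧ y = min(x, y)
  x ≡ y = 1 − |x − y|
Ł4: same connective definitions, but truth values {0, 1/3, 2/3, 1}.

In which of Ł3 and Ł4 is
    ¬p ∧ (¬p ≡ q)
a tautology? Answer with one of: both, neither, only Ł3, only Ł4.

neither

In Ł3: at p = 0, q = 0 the value is 0 — not a tautology.
In Ł4: at p = 0, q = 0 the value is 0 — not a tautology.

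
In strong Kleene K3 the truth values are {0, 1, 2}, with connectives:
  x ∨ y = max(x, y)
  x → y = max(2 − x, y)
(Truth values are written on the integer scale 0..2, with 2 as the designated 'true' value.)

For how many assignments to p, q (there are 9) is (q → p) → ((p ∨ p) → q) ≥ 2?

p = 0, q = 0 ↦ 2  ≥
p = 0, q = 1 ↦ 2  ≥
p = 0, q = 2 ↦ 2  ≥
p = 1, q = 0 ↦ 1  <
p = 1, q = 1 ↦ 1  <
p = 1, q = 2 ↦ 2  ≥
p = 2, q = 0 ↦ 0  <
p = 2, q = 1 ↦ 1  <
p = 2, q = 2 ↦ 2  ≥
So 5 of the 9 assignments meet the threshold.

5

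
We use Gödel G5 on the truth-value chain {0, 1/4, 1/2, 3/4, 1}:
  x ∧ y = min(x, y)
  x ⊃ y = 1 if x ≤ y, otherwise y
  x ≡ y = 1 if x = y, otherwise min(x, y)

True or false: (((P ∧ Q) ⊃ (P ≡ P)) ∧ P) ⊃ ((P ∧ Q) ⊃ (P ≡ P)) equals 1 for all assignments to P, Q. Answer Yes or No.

Yes

At P = 3/4, Q = 3/4, for instance:
P ∧ Q = 3/4 ∧ 3/4 = 3/4
P ≡ P = 3/4 ≡ 3/4 = 1
(P ∧ Q) ⊃ (P ≡ P) = 3/4 ⊃ 1 = 1
((P ∧ Q) ⊃ (P ≡ P)) ∧ P = 1 ∧ 3/4 = 3/4
(((P ∧ Q) ⊃ (P ≡ P)) ∧ P) ⊃ ((P ∧ Q) ⊃ (P ≡ P)) = 3/4 ⊃ 1 = 1
and checking the remaining 24 assignments likewise gives ≥ 1 in every case.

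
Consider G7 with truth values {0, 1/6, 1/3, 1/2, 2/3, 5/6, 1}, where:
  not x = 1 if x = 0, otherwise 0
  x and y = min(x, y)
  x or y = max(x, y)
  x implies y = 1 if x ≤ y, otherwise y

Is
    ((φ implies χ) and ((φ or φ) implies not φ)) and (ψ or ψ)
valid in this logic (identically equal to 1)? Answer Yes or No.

No

Counterexample: take φ = 0, ψ = 0, χ = 0.
φ implies χ = 0 implies 0 = 1
φ or φ = 0 or 0 = 0
not φ = not 0 = 1
(φ or φ) implies not φ = 0 implies 1 = 1
(φ implies χ) and ((φ or φ) implies not φ) = 1 and 1 = 1
ψ or ψ = 0 or 0 = 0
((φ implies χ) and ((φ or φ) implies not φ)) and (ψ or ψ) = 1 and 0 = 0
This gives 0 ≠ 1.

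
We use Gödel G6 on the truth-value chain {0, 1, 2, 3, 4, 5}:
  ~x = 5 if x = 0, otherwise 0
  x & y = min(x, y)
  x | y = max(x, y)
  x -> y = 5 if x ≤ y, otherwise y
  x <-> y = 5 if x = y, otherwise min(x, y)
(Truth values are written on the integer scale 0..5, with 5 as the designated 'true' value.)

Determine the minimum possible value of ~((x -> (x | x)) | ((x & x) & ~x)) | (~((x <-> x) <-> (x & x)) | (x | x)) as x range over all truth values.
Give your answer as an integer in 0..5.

1

Take x = 1:
x | x = 1 | 1 = 1
x -> (x | x) = 1 -> 1 = 5
x & x = 1 & 1 = 1
~x = ~1 = 0
(x & x) & ~x = 1 & 0 = 0
(x -> (x | x)) | ((x & x) & ~x) = 5 | 0 = 5
~((x -> (x | x)) | ((x & x) & ~x)) = ~5 = 0
x <-> x = 1 <-> 1 = 5
x & x = 1 & 1 = 1
(x <-> x) <-> (x & x) = 5 <-> 1 = 1
~((x <-> x) <-> (x & x)) = ~1 = 0
x | x = 1 | 1 = 1
~((x <-> x) <-> (x & x)) | (x | x) = 0 | 1 = 1
~((x -> (x | x)) | ((x & x) & ~x)) | (~((x <-> x) <-> (x & x)) | (x | x)) = 0 | 1 = 1
No assignment yields a value below 1, so this is the minimum.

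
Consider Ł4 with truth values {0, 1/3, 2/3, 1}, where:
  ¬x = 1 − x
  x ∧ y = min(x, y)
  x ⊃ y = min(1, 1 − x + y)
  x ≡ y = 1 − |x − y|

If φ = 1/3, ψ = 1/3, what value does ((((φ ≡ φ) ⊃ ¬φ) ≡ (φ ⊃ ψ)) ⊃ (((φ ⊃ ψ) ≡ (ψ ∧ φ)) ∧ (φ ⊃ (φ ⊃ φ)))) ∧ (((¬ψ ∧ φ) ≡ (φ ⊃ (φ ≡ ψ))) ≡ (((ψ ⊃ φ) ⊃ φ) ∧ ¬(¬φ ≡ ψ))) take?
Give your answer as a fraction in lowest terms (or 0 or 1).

2/3

φ ≡ φ = 1/3 ≡ 1/3 = 1
¬φ = ¬1/3 = 2/3
(φ ≡ φ) ⊃ ¬φ = 1 ⊃ 2/3 = 2/3
φ ⊃ ψ = 1/3 ⊃ 1/3 = 1
((φ ≡ φ) ⊃ ¬φ) ≡ (φ ⊃ ψ) = 2/3 ≡ 1 = 2/3
φ ⊃ ψ = 1/3 ⊃ 1/3 = 1
ψ ∧ φ = 1/3 ∧ 1/3 = 1/3
(φ ⊃ ψ) ≡ (ψ ∧ φ) = 1 ≡ 1/3 = 1/3
φ ⊃ φ = 1/3 ⊃ 1/3 = 1
φ ⊃ (φ ⊃ φ) = 1/3 ⊃ 1 = 1
((φ ⊃ ψ) ≡ (ψ ∧ φ)) ∧ (φ ⊃ (φ ⊃ φ)) = 1/3 ∧ 1 = 1/3
(((φ ≡ φ) ⊃ ¬φ) ≡ (φ ⊃ ψ)) ⊃ (((φ ⊃ ψ) ≡ (ψ ∧ φ)) ∧ (φ ⊃ (φ ⊃ φ))) = 2/3 ⊃ 1/3 = 2/3
¬ψ = ¬1/3 = 2/3
¬ψ ∧ φ = 2/3 ∧ 1/3 = 1/3
φ ≡ ψ = 1/3 ≡ 1/3 = 1
φ ⊃ (φ ≡ ψ) = 1/3 ⊃ 1 = 1
(¬ψ ∧ φ) ≡ (φ ⊃ (φ ≡ ψ)) = 1/3 ≡ 1 = 1/3
ψ ⊃ φ = 1/3 ⊃ 1/3 = 1
(ψ ⊃ φ) ⊃ φ = 1 ⊃ 1/3 = 1/3
¬φ = ¬1/3 = 2/3
¬φ ≡ ψ = 2/3 ≡ 1/3 = 2/3
¬(¬φ ≡ ψ) = ¬2/3 = 1/3
((ψ ⊃ φ) ⊃ φ) ∧ ¬(¬φ ≡ ψ) = 1/3 ∧ 1/3 = 1/3
((¬ψ ∧ φ) ≡ (φ ⊃ (φ ≡ ψ))) ≡ (((ψ ⊃ φ) ⊃ φ) ∧ ¬(¬φ ≡ ψ)) = 1/3 ≡ 1/3 = 1
((((φ ≡ φ) ⊃ ¬φ) ≡ (φ ⊃ ψ)) ⊃ (((φ ⊃ ψ) ≡ (ψ ∧ φ)) ∧ (φ ⊃ (φ ⊃ φ)))) ∧ (((¬ψ ∧ φ) ≡ (φ ⊃ (φ ≡ ψ))) ≡ (((ψ ⊃ φ) ⊃ φ) ∧ ¬(¬φ ≡ ψ))) = 2/3 ∧ 1 = 2/3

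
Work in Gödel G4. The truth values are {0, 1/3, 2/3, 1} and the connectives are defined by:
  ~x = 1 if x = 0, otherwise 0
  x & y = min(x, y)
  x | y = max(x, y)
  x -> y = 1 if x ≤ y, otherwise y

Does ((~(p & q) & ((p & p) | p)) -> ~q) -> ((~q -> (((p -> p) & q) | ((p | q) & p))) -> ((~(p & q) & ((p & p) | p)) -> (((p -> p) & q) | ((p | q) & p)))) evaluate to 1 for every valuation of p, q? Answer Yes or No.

p = 0, q = 0 ↦ 1
p = 0, q = 1/3 ↦ 1
p = 0, q = 2/3 ↦ 1
p = 0, q = 1 ↦ 1
p = 1/3, q = 0 ↦ 1
p = 1/3, q = 1/3 ↦ 1
p = 1/3, q = 2/3 ↦ 1
p = 1/3, q = 1 ↦ 1
p = 2/3, q = 0 ↦ 1
p = 2/3, q = 1/3 ↦ 1
p = 2/3, q = 2/3 ↦ 1
p = 2/3, q = 1 ↦ 1
p = 1, q = 0 ↦ 1
p = 1, q = 1/3 ↦ 1
p = 1, q = 2/3 ↦ 1
p = 1, q = 1 ↦ 1
Every assignment gives a value ≥ 1.

Yes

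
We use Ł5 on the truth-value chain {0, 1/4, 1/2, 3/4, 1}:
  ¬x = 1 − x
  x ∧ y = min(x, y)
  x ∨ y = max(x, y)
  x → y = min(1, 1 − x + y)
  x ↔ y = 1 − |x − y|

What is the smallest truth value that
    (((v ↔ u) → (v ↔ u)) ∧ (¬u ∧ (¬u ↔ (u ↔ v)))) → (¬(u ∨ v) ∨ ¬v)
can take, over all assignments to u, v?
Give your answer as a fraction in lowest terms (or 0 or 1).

Take u = 1/4, v = 3/4:
v ↔ u = 3/4 ↔ 1/4 = 1/2
v ↔ u = 3/4 ↔ 1/4 = 1/2
(v ↔ u) → (v ↔ u) = 1/2 → 1/2 = 1
¬u = ¬1/4 = 3/4
¬u = ¬1/4 = 3/4
u ↔ v = 1/4 ↔ 3/4 = 1/2
¬u ↔ (u ↔ v) = 3/4 ↔ 1/2 = 3/4
¬u ∧ (¬u ↔ (u ↔ v)) = 3/4 ∧ 3/4 = 3/4
((v ↔ u) → (v ↔ u)) ∧ (¬u ∧ (¬u ↔ (u ↔ v))) = 1 ∧ 3/4 = 3/4
u ∨ v = 1/4 ∨ 3/4 = 3/4
¬(u ∨ v) = ¬3/4 = 1/4
¬v = ¬3/4 = 1/4
¬(u ∨ v) ∨ ¬v = 1/4 ∨ 1/4 = 1/4
(((v ↔ u) → (v ↔ u)) ∧ (¬u ∧ (¬u ↔ (u ↔ v)))) → (¬(u ∨ v) ∨ ¬v) = 3/4 → 1/4 = 1/2
No assignment yields a value below 1/2, so this is the minimum.

1/2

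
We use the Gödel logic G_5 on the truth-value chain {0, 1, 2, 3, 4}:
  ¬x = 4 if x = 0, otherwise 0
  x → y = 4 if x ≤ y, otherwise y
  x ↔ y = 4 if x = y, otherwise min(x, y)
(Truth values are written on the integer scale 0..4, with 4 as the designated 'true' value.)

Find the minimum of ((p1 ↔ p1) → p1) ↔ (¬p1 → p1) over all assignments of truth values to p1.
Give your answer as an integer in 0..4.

1

Take p1 = 1:
p1 ↔ p1 = 1 ↔ 1 = 4
(p1 ↔ p1) → p1 = 4 → 1 = 1
¬p1 = ¬1 = 0
¬p1 → p1 = 0 → 1 = 4
((p1 ↔ p1) → p1) ↔ (¬p1 → p1) = 1 ↔ 4 = 1
No assignment yields a value below 1, so this is the minimum.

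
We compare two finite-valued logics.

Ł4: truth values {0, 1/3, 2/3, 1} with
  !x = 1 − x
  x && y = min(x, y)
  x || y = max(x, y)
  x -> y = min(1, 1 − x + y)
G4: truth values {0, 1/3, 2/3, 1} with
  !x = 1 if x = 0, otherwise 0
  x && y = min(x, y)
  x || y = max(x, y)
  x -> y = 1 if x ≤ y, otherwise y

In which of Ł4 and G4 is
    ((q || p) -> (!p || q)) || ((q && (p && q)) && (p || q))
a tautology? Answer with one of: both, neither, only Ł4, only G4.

neither

In Ł4: at p = 2/3, q = 0 the value is 2/3 — not a tautology.
In G4: at p = 1/3, q = 0 the value is 0 — not a tautology.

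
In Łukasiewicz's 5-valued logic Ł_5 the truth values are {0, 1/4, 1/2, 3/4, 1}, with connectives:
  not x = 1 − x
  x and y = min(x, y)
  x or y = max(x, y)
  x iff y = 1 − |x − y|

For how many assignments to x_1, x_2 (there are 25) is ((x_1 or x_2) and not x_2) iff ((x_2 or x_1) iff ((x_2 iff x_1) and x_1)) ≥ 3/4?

9

value 1: 5 assignments (counts)
value 3/4: 4 assignments (counts)
value 1/2: 9 assignments
value 1/4: 4 assignments
value 0: 3 assignments
So 9 of the 25 assignments meet the threshold.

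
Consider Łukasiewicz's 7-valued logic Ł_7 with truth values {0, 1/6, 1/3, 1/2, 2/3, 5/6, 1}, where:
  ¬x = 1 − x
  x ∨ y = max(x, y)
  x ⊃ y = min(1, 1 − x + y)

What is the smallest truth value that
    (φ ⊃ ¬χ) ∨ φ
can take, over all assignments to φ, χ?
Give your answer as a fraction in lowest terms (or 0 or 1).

Take φ = 1/2, χ = 1:
¬χ = ¬1 = 0
φ ⊃ ¬χ = 1/2 ⊃ 0 = 1/2
(φ ⊃ ¬χ) ∨ φ = 1/2 ∨ 1/2 = 1/2
No assignment yields a value below 1/2, so this is the minimum.

1/2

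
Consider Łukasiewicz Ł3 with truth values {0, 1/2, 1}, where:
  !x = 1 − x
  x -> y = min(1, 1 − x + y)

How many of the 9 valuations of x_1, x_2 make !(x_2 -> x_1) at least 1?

1

x_1 = 0, x_2 = 0 ↦ 0  <
x_1 = 0, x_2 = 1/2 ↦ 1/2  <
x_1 = 0, x_2 = 1 ↦ 1  ≥
x_1 = 1/2, x_2 = 0 ↦ 0  <
x_1 = 1/2, x_2 = 1/2 ↦ 0  <
x_1 = 1/2, x_2 = 1 ↦ 1/2  <
x_1 = 1, x_2 = 0 ↦ 0  <
x_1 = 1, x_2 = 1/2 ↦ 0  <
x_1 = 1, x_2 = 1 ↦ 0  <
So 1 of the 9 assignments meets the threshold.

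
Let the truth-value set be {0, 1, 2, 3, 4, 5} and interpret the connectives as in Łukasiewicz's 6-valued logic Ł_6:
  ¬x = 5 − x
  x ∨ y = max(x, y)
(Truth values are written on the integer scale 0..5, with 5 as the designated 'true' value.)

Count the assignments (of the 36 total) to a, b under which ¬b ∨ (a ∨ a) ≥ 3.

27

value 5: 11 assignments (counts)
value 4: 9 assignments (counts)
value 3: 7 assignments (counts)
value 2: 5 assignments
value 1: 3 assignments
value 0: 1 assignment
So 27 of the 36 assignments meet the threshold.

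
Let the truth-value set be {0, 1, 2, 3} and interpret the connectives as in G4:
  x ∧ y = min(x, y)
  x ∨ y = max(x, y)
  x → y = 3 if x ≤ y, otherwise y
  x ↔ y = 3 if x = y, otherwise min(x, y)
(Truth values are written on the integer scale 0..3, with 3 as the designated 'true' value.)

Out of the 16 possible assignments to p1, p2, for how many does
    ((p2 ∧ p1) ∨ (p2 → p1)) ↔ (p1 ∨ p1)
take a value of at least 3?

10

p1 = 0, p2 = 0 ↦ 0  <
p1 = 0, p2 = 1 ↦ 3  ≥
p1 = 0, p2 = 2 ↦ 3  ≥
p1 = 0, p2 = 3 ↦ 3  ≥
p1 = 1, p2 = 0 ↦ 1  <
p1 = 1, p2 = 1 ↦ 1  <
p1 = 1, p2 = 2 ↦ 3  ≥
p1 = 1, p2 = 3 ↦ 3  ≥
p1 = 2, p2 = 0 ↦ 2  <
p1 = 2, p2 = 1 ↦ 2  <
p1 = 2, p2 = 2 ↦ 2  <
p1 = 2, p2 = 3 ↦ 3  ≥
p1 = 3, p2 = 0 ↦ 3  ≥
p1 = 3, p2 = 1 ↦ 3  ≥
p1 = 3, p2 = 2 ↦ 3  ≥
p1 = 3, p2 = 3 ↦ 3  ≥
So 10 of the 16 assignments meet the threshold.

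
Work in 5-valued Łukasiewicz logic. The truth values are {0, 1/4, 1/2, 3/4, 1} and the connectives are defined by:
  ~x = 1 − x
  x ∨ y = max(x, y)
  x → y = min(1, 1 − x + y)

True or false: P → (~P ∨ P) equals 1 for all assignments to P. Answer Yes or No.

Yes

P = 0 ↦ 1
P = 1/4 ↦ 1
P = 1/2 ↦ 1
P = 3/4 ↦ 1
P = 1 ↦ 1
Every assignment gives a value ≥ 1.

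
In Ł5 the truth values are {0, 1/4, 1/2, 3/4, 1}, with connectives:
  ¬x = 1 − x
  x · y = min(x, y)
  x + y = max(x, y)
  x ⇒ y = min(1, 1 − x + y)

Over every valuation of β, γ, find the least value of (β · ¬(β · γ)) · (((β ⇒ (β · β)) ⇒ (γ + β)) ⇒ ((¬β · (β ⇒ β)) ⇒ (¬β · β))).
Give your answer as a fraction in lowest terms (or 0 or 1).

0

Take β = 0, γ = 0:
β · γ = 0 · 0 = 0
¬(β · γ) = ¬0 = 1
β · ¬(β · γ) = 0 · 1 = 0
β · β = 0 · 0 = 0
β ⇒ (β · β) = 0 ⇒ 0 = 1
γ + β = 0 + 0 = 0
(β ⇒ (β · β)) ⇒ (γ + β) = 1 ⇒ 0 = 0
¬β = ¬0 = 1
β ⇒ β = 0 ⇒ 0 = 1
¬β · (β ⇒ β) = 1 · 1 = 1
¬β = ¬0 = 1
¬β · β = 1 · 0 = 0
(¬β · (β ⇒ β)) ⇒ (¬β · β) = 1 ⇒ 0 = 0
((β ⇒ (β · β)) ⇒ (γ + β)) ⇒ ((¬β · (β ⇒ β)) ⇒ (¬β · β)) = 0 ⇒ 0 = 1
(β · ¬(β · γ)) · (((β ⇒ (β · β)) ⇒ (γ + β)) ⇒ ((¬β · (β ⇒ β)) ⇒ (¬β · β))) = 0 · 1 = 0
No assignment yields a value below 0, so this is the minimum.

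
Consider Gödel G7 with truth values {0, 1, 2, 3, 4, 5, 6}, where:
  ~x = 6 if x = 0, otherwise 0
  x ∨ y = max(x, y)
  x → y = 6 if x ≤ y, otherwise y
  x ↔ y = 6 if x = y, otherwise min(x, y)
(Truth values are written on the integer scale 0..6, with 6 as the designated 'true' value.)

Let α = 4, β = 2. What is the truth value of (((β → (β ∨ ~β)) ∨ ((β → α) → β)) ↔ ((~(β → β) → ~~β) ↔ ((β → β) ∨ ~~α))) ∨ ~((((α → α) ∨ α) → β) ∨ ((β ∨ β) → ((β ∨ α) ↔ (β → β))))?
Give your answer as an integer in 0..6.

6

~β = ~2 = 0
β ∨ ~β = 2 ∨ 0 = 2
β → (β ∨ ~β) = 2 → 2 = 6
β → α = 2 → 4 = 6
(β → α) → β = 6 → 2 = 2
(β → (β ∨ ~β)) ∨ ((β → α) → β) = 6 ∨ 2 = 6
β → β = 2 → 2 = 6
~(β → β) = ~6 = 0
~β = ~2 = 0
~~β = ~0 = 6
~(β → β) → ~~β = 0 → 6 = 6
β → β = 2 → 2 = 6
~α = ~4 = 0
~~α = ~0 = 6
(β → β) ∨ ~~α = 6 ∨ 6 = 6
(~(β → β) → ~~β) ↔ ((β → β) ∨ ~~α) = 6 ↔ 6 = 6
((β → (β ∨ ~β)) ∨ ((β → α) → β)) ↔ ((~(β → β) → ~~β) ↔ ((β → β) ∨ ~~α)) = 6 ↔ 6 = 6
α → α = 4 → 4 = 6
(α → α) ∨ α = 6 ∨ 4 = 6
((α → α) ∨ α) → β = 6 → 2 = 2
β ∨ β = 2 ∨ 2 = 2
β ∨ α = 2 ∨ 4 = 4
β → β = 2 → 2 = 6
(β ∨ α) ↔ (β → β) = 4 ↔ 6 = 4
(β ∨ β) → ((β ∨ α) ↔ (β → β)) = 2 → 4 = 6
(((α → α) ∨ α) → β) ∨ ((β ∨ β) → ((β ∨ α) ↔ (β → β))) = 2 ∨ 6 = 6
~((((α → α) ∨ α) → β) ∨ ((β ∨ β) → ((β ∨ α) ↔ (β → β)))) = ~6 = 0
(((β → (β ∨ ~β)) ∨ ((β → α) → β)) ↔ ((~(β → β) → ~~β) ↔ ((β → β) ∨ ~~α))) ∨ ~((((α → α) ∨ α) → β) ∨ ((β ∨ β) → ((β ∨ α) ↔ (β → β)))) = 6 ∨ 0 = 6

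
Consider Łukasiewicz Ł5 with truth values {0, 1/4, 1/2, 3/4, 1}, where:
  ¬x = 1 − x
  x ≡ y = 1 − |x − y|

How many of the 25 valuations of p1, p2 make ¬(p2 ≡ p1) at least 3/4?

value 1: 2 assignments (counts)
value 3/4: 4 assignments (counts)
value 1/2: 6 assignments
value 1/4: 8 assignments
value 0: 5 assignments
So 6 of the 25 assignments meet the threshold.

6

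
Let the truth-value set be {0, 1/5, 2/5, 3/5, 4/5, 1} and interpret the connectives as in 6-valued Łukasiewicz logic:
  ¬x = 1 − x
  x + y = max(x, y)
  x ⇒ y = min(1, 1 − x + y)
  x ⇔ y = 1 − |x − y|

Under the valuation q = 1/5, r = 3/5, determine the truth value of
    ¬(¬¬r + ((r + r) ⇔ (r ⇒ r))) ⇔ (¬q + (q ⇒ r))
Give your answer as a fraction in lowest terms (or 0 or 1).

2/5

¬r = ¬3/5 = 2/5
¬¬r = ¬2/5 = 3/5
r + r = 3/5 + 3/5 = 3/5
r ⇒ r = 3/5 ⇒ 3/5 = 1
(r + r) ⇔ (r ⇒ r) = 3/5 ⇔ 1 = 3/5
¬¬r + ((r + r) ⇔ (r ⇒ r)) = 3/5 + 3/5 = 3/5
¬(¬¬r + ((r + r) ⇔ (r ⇒ r))) = ¬3/5 = 2/5
¬q = ¬1/5 = 4/5
q ⇒ r = 1/5 ⇒ 3/5 = 1
¬q + (q ⇒ r) = 4/5 + 1 = 1
¬(¬¬r + ((r + r) ⇔ (r ⇒ r))) ⇔ (¬q + (q ⇒ r)) = 2/5 ⇔ 1 = 2/5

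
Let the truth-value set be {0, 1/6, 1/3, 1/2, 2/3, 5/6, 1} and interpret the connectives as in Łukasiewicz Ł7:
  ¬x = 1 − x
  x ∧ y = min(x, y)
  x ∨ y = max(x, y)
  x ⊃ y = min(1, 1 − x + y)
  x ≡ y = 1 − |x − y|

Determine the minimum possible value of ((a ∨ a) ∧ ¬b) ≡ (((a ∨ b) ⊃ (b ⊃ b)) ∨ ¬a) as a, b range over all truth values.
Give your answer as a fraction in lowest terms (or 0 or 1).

0

Take a = 0, b = 0:
a ∨ a = 0 ∨ 0 = 0
¬b = ¬0 = 1
(a ∨ a) ∧ ¬b = 0 ∧ 1 = 0
a ∨ b = 0 ∨ 0 = 0
b ⊃ b = 0 ⊃ 0 = 1
(a ∨ b) ⊃ (b ⊃ b) = 0 ⊃ 1 = 1
¬a = ¬0 = 1
((a ∨ b) ⊃ (b ⊃ b)) ∨ ¬a = 1 ∨ 1 = 1
((a ∨ a) ∧ ¬b) ≡ (((a ∨ b) ⊃ (b ⊃ b)) ∨ ¬a) = 0 ≡ 1 = 0
No assignment yields a value below 0, so this is the minimum.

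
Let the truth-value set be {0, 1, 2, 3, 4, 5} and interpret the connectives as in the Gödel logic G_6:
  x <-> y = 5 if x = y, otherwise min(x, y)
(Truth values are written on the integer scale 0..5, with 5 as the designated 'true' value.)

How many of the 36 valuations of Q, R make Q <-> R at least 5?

value 5: 6 assignments (counts)
value 4: 2 assignments
value 3: 4 assignments
value 2: 6 assignments
value 1: 8 assignments
value 0: 10 assignments
So 6 of the 36 assignments meet the threshold.

6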